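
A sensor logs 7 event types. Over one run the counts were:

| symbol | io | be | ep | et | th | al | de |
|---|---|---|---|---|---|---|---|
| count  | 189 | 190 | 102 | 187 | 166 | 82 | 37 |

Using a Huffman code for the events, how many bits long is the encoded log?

Build the Huffman tree bottom-up:
merge de(37) and al(82): 119
merge ep(102) and 119: 221
merge th(166) and et(187): 353
merge io(189) and be(190): 379
merge 221 and 353: 574
merge 379 and 574: 953
The encoded length is the sum of every internal node's weight: 119 + 221 + 353 + 379 + 574 + 953 = 2599 bits.

2599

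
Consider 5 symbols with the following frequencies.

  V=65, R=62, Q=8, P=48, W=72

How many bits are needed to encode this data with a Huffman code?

Merge the two smallest weights repeatedly:
Q(8) + P(48) → 56
56 + R(62) → 118
V(65) + W(72) → 137
118 + 137 → 255
Each symbol's bit-cost is frequency × depth; summing gives 566 bits (equivalently 56 + 118 + 137 + 255).

566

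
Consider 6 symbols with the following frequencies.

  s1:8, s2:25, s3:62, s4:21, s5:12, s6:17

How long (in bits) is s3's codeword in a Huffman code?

Build the tree from the bottom:
merge s1(8) and s5(12): 20
merge s6(17) and 20: 37
merge s4(21) and s2(25): 46
merge 37 and 46: 83
merge s3(62) and 83: 145
s3 sits one level below the root: a 1-bit codeword.

1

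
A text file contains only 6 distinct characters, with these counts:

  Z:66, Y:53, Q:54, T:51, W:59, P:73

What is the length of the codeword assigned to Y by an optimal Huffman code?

3

Build the tree from the bottom:
T(51) + Y(53) → 104
Q(54) + W(59) → 113
Z(66) + P(73) → 139
104 + 113 → 217
139 + 217 → 356
Y sits 3 levels below the root, so its codeword is 3 bits.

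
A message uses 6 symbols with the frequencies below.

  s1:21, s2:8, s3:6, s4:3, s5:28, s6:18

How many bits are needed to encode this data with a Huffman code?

Build the Huffman tree bottom-up:
merge s4(3) and s3(6): 9
merge s2(8) and 9: 17
merge 17 and s6(18): 35
merge s1(21) and s5(28): 49
merge 35 and 49: 84
The encoded length is the sum of every internal node's weight: 9 + 17 + 35 + 49 + 84 = 194 bits.

194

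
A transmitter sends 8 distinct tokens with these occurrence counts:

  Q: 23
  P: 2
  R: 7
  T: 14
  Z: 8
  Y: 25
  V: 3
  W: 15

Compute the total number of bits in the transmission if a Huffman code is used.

Build the Huffman tree bottom-up:
P(2) + V(3) → 5
5 + R(7) → 12
Z(8) + 12 → 20
T(14) + W(15) → 29
20 + Q(23) → 43
Y(25) + 29 → 54
43 + 54 → 97
Each symbol's bit-cost is frequency × depth; summing gives 260 bits (equivalently 5 + 12 + 20 + 29 + 43 + 54 + 97).

260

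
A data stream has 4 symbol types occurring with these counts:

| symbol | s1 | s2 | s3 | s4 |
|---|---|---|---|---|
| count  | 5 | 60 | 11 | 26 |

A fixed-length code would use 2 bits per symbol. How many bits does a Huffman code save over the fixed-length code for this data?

44

Fixed-length: 2 bits × 102 symbols = 204 bits.
Huffman merges:
s1(5) + s3(11) → 16
16 + s4(26) → 42
42 + s2(60) → 102
Huffman total = 16 + 42 + 102 = 160 bits.
Saving = 204 − 160 = 44 bits.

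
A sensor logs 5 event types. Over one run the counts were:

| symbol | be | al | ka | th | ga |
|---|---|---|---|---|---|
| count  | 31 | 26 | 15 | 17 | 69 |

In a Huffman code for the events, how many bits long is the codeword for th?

Repeatedly merge the two smallest:
combine ka(15), th(17) → 32
combine al(26), be(31) → 57
combine 32, 57 → 89
combine ga(69), 89 → 158
th sits 3 levels below the root, so its codeword is 3 bits.

3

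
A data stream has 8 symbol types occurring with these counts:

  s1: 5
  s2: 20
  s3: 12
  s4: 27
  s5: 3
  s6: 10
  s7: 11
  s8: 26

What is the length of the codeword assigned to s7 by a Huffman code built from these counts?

Repeatedly merge the two smallest:
s5(3) + s1(5) → 8
8 + s6(10) → 18
s7(11) + s3(12) → 23
18 + s2(20) → 38
23 + s8(26) → 49
s4(27) + 38 → 65
49 + 65 → 114
The subtree containing s7 is merged 3 times, so code length = 3.

3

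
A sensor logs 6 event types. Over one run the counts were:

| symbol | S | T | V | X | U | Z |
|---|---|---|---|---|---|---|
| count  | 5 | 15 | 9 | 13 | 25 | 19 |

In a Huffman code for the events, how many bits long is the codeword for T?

2

Build the tree from the bottom:
merge S(5) and V(9): 14
merge X(13) and 14: 27
merge T(15) and Z(19): 34
merge U(25) and 27: 52
merge 34 and 52: 86
T sits 2 levels below the root, so its codeword is 2 bits.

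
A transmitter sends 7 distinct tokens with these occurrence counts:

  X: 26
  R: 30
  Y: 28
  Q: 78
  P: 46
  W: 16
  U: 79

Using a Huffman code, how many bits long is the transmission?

794

Merge the two smallest weights repeatedly:
merge W(16) and X(26): 42
merge Y(28) and R(30): 58
merge 42 and P(46): 88
merge 58 and Q(78): 136
merge U(79) and 88: 167
merge 136 and 167: 303
Total encoded bits = sum of merged weights = 42 + 58 + 88 + 136 + 167 + 303 = 794.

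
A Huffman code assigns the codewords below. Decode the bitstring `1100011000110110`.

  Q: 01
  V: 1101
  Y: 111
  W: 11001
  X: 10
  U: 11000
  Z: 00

UUVX

Read left to right; each codeword is recognised as soon as it completes (prefix code):
  11000→U | 11000→U | 1101→V | 10→X
Decoded message: UUVX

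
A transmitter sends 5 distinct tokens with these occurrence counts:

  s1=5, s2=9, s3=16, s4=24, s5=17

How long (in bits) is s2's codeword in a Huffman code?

Huffman merges, smallest pair first:
merge s1(5) and s2(9): 14
merge 14 and s3(16): 30
merge s5(17) and s4(24): 41
merge 30 and 41: 71
s2's leaf is at depth 3, giving a 3-bit codeword.

3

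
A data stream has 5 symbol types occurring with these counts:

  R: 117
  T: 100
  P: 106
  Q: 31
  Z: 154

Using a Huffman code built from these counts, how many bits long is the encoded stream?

1147

Build the Huffman tree bottom-up:
merge Q(31) and T(100): 131
merge P(106) and R(117): 223
merge 131 and Z(154): 285
merge 223 and 285: 508
Each symbol's bit-cost is frequency × depth; summing gives 1147 bits (equivalently 131 + 223 + 285 + 508).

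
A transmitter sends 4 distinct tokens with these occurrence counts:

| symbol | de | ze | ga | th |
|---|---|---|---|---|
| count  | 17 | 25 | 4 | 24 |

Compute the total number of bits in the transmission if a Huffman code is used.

Merge the two smallest weights repeatedly:
ga(4) + de(17) → 21
21 + th(24) → 45
ze(25) + 45 → 70
Each symbol's bit-cost is frequency × depth; summing gives 136 bits (equivalently 21 + 45 + 70).

136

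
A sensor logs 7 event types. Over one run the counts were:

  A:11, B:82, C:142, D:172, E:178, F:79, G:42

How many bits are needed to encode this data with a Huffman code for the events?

1811

Merge the two smallest weights repeatedly:
combine A(11), G(42) → 53
combine 53, F(79) → 132
combine B(82), 132 → 214
combine C(142), D(172) → 314
combine E(178), 214 → 392
combine 314, 392 → 706
Each symbol's bit-cost is frequency × depth; summing gives 1811 bits (equivalently 53 + 132 + 214 + 314 + 392 + 706).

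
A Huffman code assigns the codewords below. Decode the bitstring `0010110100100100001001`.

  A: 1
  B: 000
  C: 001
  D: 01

CDADCCBDC

Read left to right; each codeword is recognised as soon as it completes (prefix code):
  001→C | 01→D | 1→A | 01→D | 001→C | 001→C | 000→B | 01→D | 001→C
Decoded message: CDADCCBDC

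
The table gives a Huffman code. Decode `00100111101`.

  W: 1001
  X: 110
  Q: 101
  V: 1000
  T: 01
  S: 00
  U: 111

Read left to right; each codeword is recognised as soon as it completes (prefix code):
  00→S | 1001→W | 111→U | 01→T
Decoded message: SWUT

SWUT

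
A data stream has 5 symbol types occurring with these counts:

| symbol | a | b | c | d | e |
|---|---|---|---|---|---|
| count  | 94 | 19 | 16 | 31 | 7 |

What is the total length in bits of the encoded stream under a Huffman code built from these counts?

Greedily combine the two least-frequent nodes:
e(7) + c(16) → 23
b(19) + 23 → 42
d(31) + 42 → 73
73 + a(94) → 167
Total encoded bits = sum of merged weights = 23 + 42 + 73 + 167 = 305.

305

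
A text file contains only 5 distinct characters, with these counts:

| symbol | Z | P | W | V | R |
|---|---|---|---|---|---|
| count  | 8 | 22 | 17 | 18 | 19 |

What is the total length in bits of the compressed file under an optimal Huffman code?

193

Build the Huffman tree bottom-up:
combine Z(8), W(17) → 25
combine V(18), R(19) → 37
combine P(22), 25 → 47
combine 37, 47 → 84
The encoded length is the sum of every internal node's weight: 25 + 37 + 47 + 84 = 193 bits.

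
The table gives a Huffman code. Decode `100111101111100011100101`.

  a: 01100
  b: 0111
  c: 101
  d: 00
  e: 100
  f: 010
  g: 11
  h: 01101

Read left to right; each codeword is recognised as soon as it completes (prefix code):
  100→e | 11→g | 11→g | 0111→b | 11→g | 00→d | 0111→b | 00→d | 101→c
Decoded message: eggbgdbdc

eggbgdbdc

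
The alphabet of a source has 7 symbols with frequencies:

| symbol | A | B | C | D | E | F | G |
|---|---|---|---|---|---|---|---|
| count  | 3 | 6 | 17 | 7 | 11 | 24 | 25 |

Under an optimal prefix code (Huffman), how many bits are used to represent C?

Huffman merges, smallest pair first:
combine A(3), B(6) → 9
combine D(7), 9 → 16
combine E(11), 16 → 27
combine C(17), F(24) → 41
combine G(25), 27 → 52
combine 41, 52 → 93
C sits 2 levels below the root, so its codeword is 2 bits.

2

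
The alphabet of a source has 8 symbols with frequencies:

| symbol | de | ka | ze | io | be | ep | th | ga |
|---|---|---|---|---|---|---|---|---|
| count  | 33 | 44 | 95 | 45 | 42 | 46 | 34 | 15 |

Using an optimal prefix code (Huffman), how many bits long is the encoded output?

Build the Huffman tree bottom-up:
merge ga(15) and de(33): 48
merge th(34) and be(42): 76
merge ka(44) and io(45): 89
merge ep(46) and 48: 94
merge 76 and 89: 165
merge 94 and ze(95): 189
merge 165 and 189: 354
Total encoded bits = sum of merged weights = 48 + 76 + 89 + 94 + 165 + 189 + 354 = 1015.

1015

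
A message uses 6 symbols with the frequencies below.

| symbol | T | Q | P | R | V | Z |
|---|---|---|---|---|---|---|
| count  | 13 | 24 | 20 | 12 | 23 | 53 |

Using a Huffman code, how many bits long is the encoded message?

354

Greedily combine the two least-frequent nodes:
R(12) + T(13) → 25
P(20) + V(23) → 43
Q(24) + 25 → 49
43 + 49 → 92
Z(53) + 92 → 145
Total encoded bits = sum of merged weights = 25 + 43 + 49 + 92 + 145 = 354.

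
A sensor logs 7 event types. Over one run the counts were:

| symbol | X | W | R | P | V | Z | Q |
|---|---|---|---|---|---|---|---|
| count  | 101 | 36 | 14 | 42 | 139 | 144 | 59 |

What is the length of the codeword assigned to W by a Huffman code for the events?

Repeatedly merge the two smallest:
merge R(14) and W(36): 50
merge P(42) and 50: 92
merge Q(59) and 92: 151
merge X(101) and V(139): 240
merge Z(144) and 151: 295
merge 240 and 295: 535
The subtree containing W is merged 5 times, so code length = 5.

5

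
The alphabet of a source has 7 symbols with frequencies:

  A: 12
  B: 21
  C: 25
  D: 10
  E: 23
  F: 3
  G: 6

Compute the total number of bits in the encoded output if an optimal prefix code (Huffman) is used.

259

Greedily combine the two least-frequent nodes:
combine F(3), G(6) → 9
combine 9, D(10) → 19
combine A(12), 19 → 31
combine B(21), E(23) → 44
combine C(25), 31 → 56
combine 44, 56 → 100
Each symbol's bit-cost is frequency × depth; summing gives 259 bits (equivalently 9 + 19 + 31 + 44 + 56 + 100).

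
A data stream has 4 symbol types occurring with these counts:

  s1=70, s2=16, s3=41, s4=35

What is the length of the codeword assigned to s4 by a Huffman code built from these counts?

3

Huffman merges, smallest pair first:
s2(16) + s4(35) → 51
s3(41) + 51 → 92
s1(70) + 92 → 162
The subtree containing s4 is merged 3 times, so code length = 3.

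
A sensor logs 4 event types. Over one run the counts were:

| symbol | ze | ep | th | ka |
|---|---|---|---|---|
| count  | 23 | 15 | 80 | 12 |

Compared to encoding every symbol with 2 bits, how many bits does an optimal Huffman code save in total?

53

Fixed-length: 2 bits × 130 symbols = 260 bits.
Huffman merges:
ka(12) + ep(15) → 27
ze(23) + 27 → 50
50 + th(80) → 130
Huffman total = 27 + 50 + 130 = 207 bits.
Saving = 260 − 207 = 53 bits.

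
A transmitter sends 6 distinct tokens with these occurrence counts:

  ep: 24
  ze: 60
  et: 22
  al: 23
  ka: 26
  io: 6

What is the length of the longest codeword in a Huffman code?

4

Merge the two lowest-weight nodes at each step:
combine io(6), et(22) → 28
combine al(23), ep(24) → 47
combine ka(26), 28 → 54
combine 47, 54 → 101
combine ze(60), 101 → 161
The rarest symbols sit at the bottom; the longest codeword is 4 bits.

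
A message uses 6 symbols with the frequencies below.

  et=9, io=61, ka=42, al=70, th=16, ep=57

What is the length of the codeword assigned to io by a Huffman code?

Build the tree from the bottom:
et(9) + th(16) → 25
25 + ka(42) → 67
ep(57) + io(61) → 118
67 + al(70) → 137
118 + 137 → 255
io's leaf is at depth 2, giving a 2-bit codeword.

2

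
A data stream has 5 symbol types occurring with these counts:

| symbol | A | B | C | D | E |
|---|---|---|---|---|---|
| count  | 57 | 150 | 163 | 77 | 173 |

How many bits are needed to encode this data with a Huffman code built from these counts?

1374

Merge the two smallest weights repeatedly:
merge A(57) and D(77): 134
merge 134 and B(150): 284
merge C(163) and E(173): 336
merge 284 and 336: 620
Total encoded bits = sum of merged weights = 134 + 284 + 336 + 620 = 1374.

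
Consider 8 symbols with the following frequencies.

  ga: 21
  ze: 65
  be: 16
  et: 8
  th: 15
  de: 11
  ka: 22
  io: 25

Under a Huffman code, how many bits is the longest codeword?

Merge the two lowest-weight nodes at each step:
combine et(8), de(11) → 19
combine th(15), be(16) → 31
combine 19, ga(21) → 40
combine ka(22), io(25) → 47
combine 31, 40 → 71
combine 47, ze(65) → 112
combine 71, 112 → 183
Maximum depth reached is 4.

4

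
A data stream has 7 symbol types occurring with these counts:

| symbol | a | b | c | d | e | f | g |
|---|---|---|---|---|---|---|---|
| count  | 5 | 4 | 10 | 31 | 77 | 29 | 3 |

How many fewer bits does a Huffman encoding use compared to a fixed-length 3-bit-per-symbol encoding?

144

Fixed-length: 3 bits × 159 symbols = 477 bits.
Huffman merges:
merge g(3) and b(4): 7
merge a(5) and 7: 12
merge c(10) and 12: 22
merge 22 and f(29): 51
merge d(31) and 51: 82
merge e(77) and 82: 159
Huffman total = 7 + 12 + 22 + 51 + 82 + 159 = 333 bits.
Saving = 477 − 333 = 144 bits.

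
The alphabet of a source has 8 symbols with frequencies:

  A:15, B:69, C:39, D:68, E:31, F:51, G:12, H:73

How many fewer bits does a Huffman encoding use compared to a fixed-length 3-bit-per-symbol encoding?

57

Fixed-length: 3 bits × 358 symbols = 1074 bits.
Huffman merges:
merge G(12) and A(15): 27
merge 27 and E(31): 58
merge C(39) and F(51): 90
merge 58 and D(68): 126
merge B(69) and H(73): 142
merge 90 and 126: 216
merge 142 and 216: 358
Huffman total = 27 + 58 + 90 + 126 + 142 + 216 + 358 = 1017 bits.
Saving = 1074 − 1017 = 57 bits.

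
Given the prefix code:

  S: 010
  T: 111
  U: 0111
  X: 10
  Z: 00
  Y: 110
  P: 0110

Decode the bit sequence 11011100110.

Read left to right; each codeword is recognised as soon as it completes (prefix code):
  110→Y | 111→T | 00→Z | 110→Y
Decoded message: YTZY

YTZY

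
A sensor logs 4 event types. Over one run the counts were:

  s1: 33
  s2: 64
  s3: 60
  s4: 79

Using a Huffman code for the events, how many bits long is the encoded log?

472

Greedily combine the two least-frequent nodes:
s1(33) + s3(60) → 93
s2(64) + s4(79) → 143
93 + 143 → 236
Each symbol's bit-cost is frequency × depth; summing gives 472 bits (equivalently 93 + 143 + 236).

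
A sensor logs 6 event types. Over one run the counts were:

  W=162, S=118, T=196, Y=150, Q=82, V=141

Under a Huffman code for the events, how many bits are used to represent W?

Build the tree from the bottom:
Q(82) + S(118) → 200
V(141) + Y(150) → 291
W(162) + T(196) → 358
200 + 291 → 491
358 + 491 → 849
W's leaf is at depth 2, giving a 2-bit codeword.

2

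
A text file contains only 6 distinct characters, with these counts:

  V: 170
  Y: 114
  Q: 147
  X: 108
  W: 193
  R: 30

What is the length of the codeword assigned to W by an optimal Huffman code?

2

Repeatedly merge the two smallest:
R(30) + X(108) → 138
Y(114) + 138 → 252
Q(147) + V(170) → 317
W(193) + 252 → 445
317 + 445 → 762
W sits 2 levels below the root, so its codeword is 2 bits.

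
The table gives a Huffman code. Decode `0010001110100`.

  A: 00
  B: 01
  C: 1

Read left to right; each codeword is recognised as soon as it completes (prefix code):
  00→A | 1→C | 00→A | 01→B | 1→C | 1→C | 01→B | 00→A
Decoded message: ACABCCBA

ACABCCBA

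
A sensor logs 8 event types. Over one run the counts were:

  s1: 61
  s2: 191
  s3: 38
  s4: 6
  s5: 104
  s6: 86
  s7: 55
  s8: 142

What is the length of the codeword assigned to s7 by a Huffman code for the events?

4

Repeatedly merge the two smallest:
s4(6) + s3(38) → 44
44 + s7(55) → 99
s1(61) + s6(86) → 147
99 + s5(104) → 203
s8(142) + 147 → 289
s2(191) + 203 → 394
289 + 394 → 683
s7 sits 4 levels below the root, so its codeword is 4 bits.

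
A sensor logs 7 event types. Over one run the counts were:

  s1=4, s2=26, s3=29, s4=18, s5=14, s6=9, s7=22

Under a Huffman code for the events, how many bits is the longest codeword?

Merge the two lowest-weight nodes at each step:
combine s1(4), s6(9) → 13
combine 13, s5(14) → 27
combine s4(18), s7(22) → 40
combine s2(26), 27 → 53
combine s3(29), 40 → 69
combine 53, 69 → 122
The rarest symbols sit at the bottom; the longest codeword is 4 bits.

4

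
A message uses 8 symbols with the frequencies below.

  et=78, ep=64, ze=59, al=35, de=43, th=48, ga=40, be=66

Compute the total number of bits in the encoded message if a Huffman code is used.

Greedily combine the two least-frequent nodes:
merge al(35) and ga(40): 75
merge de(43) and th(48): 91
merge ze(59) and ep(64): 123
merge be(66) and 75: 141
merge et(78) and 91: 169
merge 123 and 141: 264
merge 169 and 264: 433
Each symbol's bit-cost is frequency × depth; summing gives 1296 bits (equivalently 75 + 91 + 123 + 141 + 169 + 264 + 433).

1296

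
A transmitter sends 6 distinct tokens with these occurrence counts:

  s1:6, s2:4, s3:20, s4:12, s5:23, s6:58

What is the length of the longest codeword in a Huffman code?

Merge the two lowest-weight nodes at each step:
merge s2(4) and s1(6): 10
merge 10 and s4(12): 22
merge s3(20) and 22: 42
merge s5(23) and 42: 65
merge s6(58) and 65: 123
Maximum depth reached is 5.

5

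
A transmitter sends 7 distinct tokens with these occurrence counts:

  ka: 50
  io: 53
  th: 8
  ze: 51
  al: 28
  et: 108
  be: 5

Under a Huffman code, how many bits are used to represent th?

Repeatedly merge the two smallest:
merge be(5) and th(8): 13
merge 13 and al(28): 41
merge 41 and ka(50): 91
merge ze(51) and io(53): 104
merge 91 and 104: 195
merge et(108) and 195: 303
th's leaf is at depth 5, giving a 5-bit codeword.

5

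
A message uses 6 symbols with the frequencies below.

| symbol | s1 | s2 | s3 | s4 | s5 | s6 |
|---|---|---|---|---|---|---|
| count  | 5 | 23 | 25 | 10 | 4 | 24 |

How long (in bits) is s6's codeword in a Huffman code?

Build the tree from the bottom:
s5(4) + s1(5) → 9
9 + s4(10) → 19
19 + s2(23) → 42
s6(24) + s3(25) → 49
42 + 49 → 91
The subtree containing s6 is merged 2 times, so code length = 2.

2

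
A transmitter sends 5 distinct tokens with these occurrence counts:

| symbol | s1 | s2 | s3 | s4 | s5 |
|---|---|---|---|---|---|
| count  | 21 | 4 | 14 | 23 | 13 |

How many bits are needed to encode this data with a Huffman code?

167

Merge the two smallest weights repeatedly:
merge s2(4) and s5(13): 17
merge s3(14) and 17: 31
merge s1(21) and s4(23): 44
merge 31 and 44: 75
The encoded length is the sum of every internal node's weight: 17 + 31 + 44 + 75 = 167 bits.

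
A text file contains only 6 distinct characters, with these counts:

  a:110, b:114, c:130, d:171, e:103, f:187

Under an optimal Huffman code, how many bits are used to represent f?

2

Build the tree from the bottom:
e(103) + a(110) → 213
b(114) + c(130) → 244
d(171) + f(187) → 358
213 + 244 → 457
358 + 457 → 815
f sits 2 levels below the root, so its codeword is 2 bits.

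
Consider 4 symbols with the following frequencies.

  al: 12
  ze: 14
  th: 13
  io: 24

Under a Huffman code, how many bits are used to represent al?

2

Build the tree from the bottom:
al(12) + th(13) → 25
ze(14) + io(24) → 38
25 + 38 → 63
The subtree containing al is merged 2 times, so code length = 2.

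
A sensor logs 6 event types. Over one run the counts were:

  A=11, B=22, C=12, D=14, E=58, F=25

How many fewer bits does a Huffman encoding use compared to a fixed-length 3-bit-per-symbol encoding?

93

Fixed-length: 3 bits × 142 symbols = 426 bits.
Huffman merges:
merge A(11) and C(12): 23
merge D(14) and B(22): 36
merge 23 and F(25): 48
merge 36 and 48: 84
merge E(58) and 84: 142
Huffman total = 23 + 36 + 48 + 84 + 142 = 333 bits.
Saving = 426 − 333 = 93 bits.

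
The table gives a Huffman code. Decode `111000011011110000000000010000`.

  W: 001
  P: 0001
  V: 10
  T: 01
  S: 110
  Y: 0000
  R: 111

Read left to right; each codeword is recognised as soon as it completes (prefix code):
  111→R | 0000→Y | 110→S | 111→R | 10→V | 0000→Y | 0000→Y | 001→W | 0000→Y
Decoded message: RYSRVYYWY

RYSRVYYWY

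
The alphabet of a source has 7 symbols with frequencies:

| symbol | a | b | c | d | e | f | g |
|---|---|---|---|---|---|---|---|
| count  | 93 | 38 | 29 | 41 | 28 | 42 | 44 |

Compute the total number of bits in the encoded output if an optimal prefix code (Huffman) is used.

852

Merge the two smallest weights repeatedly:
combine e(28), c(29) → 57
combine b(38), d(41) → 79
combine f(42), g(44) → 86
combine 57, 79 → 136
combine 86, a(93) → 179
combine 136, 179 → 315
Each symbol's bit-cost is frequency × depth; summing gives 852 bits (equivalently 57 + 79 + 86 + 136 + 179 + 315).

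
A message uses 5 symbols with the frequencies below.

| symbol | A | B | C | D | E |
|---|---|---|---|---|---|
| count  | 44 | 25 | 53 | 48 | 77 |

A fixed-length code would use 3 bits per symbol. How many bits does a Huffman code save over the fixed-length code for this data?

178

Fixed-length: 3 bits × 247 symbols = 741 bits.
Huffman merges:
combine B(25), A(44) → 69
combine D(48), C(53) → 101
combine 69, E(77) → 146
combine 101, 146 → 247
Huffman total = 69 + 101 + 146 + 247 = 563 bits.
Saving = 741 − 563 = 178 bits.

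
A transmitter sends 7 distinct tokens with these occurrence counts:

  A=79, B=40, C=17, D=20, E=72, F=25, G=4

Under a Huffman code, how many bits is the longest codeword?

4

Merge the two lowest-weight nodes at each step:
merge G(4) and C(17): 21
merge D(20) and 21: 41
merge F(25) and B(40): 65
merge 41 and 65: 106
merge E(72) and A(79): 151
merge 106 and 151: 257
Maximum depth reached is 4.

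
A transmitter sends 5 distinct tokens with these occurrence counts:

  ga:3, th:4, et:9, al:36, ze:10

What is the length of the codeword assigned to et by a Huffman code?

3

Build the tree from the bottom:
ga(3) + th(4) → 7
7 + et(9) → 16
ze(10) + 16 → 26
26 + al(36) → 62
et's leaf is at depth 3, giving a 3-bit codeword.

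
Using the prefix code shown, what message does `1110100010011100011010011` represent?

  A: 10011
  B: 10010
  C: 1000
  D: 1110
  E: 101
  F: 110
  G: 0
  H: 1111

Read left to right; each codeword is recognised as soon as it completes (prefix code):
  1110→D | 1000→C | 10011→A | 1000→C | 110→F | 10011→A
Decoded message: DCACFA

DCACFA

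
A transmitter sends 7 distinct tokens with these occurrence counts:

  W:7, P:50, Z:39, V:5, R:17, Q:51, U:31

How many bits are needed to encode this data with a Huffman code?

Greedily combine the two least-frequent nodes:
merge V(5) and W(7): 12
merge 12 and R(17): 29
merge 29 and U(31): 60
merge Z(39) and P(50): 89
merge Q(51) and 60: 111
merge 89 and 111: 200
Total encoded bits = sum of merged weights = 12 + 29 + 60 + 89 + 111 + 200 = 501.

501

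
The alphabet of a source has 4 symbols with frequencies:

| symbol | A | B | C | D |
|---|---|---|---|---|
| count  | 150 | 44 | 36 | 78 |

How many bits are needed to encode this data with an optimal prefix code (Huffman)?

546

Build the Huffman tree bottom-up:
combine C(36), B(44) → 80
combine D(78), 80 → 158
combine A(150), 158 → 308
Each symbol's bit-cost is frequency × depth; summing gives 546 bits (equivalently 80 + 158 + 308).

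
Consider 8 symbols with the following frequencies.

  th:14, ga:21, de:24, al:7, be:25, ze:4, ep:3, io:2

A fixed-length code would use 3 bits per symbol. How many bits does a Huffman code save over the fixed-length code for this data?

40

Fixed-length: 3 bits × 100 symbols = 300 bits.
Huffman merges:
io(2) + ep(3) → 5
ze(4) + 5 → 9
al(7) + 9 → 16
th(14) + 16 → 30
ga(21) + de(24) → 45
be(25) + 30 → 55
45 + 55 → 100
Huffman total = 5 + 9 + 16 + 30 + 45 + 55 + 100 = 260 bits.
Saving = 300 − 260 = 40 bits.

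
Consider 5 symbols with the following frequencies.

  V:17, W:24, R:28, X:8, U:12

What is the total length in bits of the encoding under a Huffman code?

198

Greedily combine the two least-frequent nodes:
combine X(8), U(12) → 20
combine V(17), 20 → 37
combine W(24), R(28) → 52
combine 37, 52 → 89
Total encoded bits = sum of merged weights = 20 + 37 + 52 + 89 = 198.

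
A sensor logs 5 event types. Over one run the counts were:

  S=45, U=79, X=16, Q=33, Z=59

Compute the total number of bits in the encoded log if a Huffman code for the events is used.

Merge the two smallest weights repeatedly:
X(16) + Q(33) → 49
S(45) + 49 → 94
Z(59) + U(79) → 138
94 + 138 → 232
The encoded length is the sum of every internal node's weight: 49 + 94 + 138 + 232 = 513 bits.

513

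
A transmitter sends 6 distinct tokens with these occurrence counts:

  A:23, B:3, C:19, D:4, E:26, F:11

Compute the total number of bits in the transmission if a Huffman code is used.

197

Greedily combine the two least-frequent nodes:
B(3) + D(4) → 7
7 + F(11) → 18
18 + C(19) → 37
A(23) + E(26) → 49
37 + 49 → 86
Total encoded bits = sum of merged weights = 7 + 18 + 37 + 49 + 86 = 197.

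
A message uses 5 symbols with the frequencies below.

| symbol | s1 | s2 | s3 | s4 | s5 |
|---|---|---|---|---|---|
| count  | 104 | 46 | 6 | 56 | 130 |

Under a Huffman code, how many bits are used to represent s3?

Huffman merges, smallest pair first:
s3(6) + s2(46) → 52
52 + s4(56) → 108
s1(104) + 108 → 212
s5(130) + 212 → 342
s3's leaf is at depth 4, giving a 4-bit codeword.

4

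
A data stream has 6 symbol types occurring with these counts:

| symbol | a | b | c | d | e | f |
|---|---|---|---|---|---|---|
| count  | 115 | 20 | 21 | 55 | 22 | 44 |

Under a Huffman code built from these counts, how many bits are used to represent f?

3

Build the tree from the bottom:
combine b(20), c(21) → 41
combine e(22), 41 → 63
combine f(44), d(55) → 99
combine 63, 99 → 162
combine a(115), 162 → 277
The subtree containing f is merged 3 times, so code length = 3.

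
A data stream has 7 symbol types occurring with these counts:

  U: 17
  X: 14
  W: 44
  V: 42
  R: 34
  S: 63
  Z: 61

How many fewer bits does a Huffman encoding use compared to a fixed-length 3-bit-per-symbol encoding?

Fixed-length: 3 bits × 275 symbols = 825 bits.
Huffman merges:
combine X(14), U(17) → 31
combine 31, R(34) → 65
combine V(42), W(44) → 86
combine Z(61), S(63) → 124
combine 65, 86 → 151
combine 124, 151 → 275
Huffman total = 31 + 65 + 86 + 124 + 151 + 275 = 732 bits.
Saving = 825 − 732 = 93 bits.

93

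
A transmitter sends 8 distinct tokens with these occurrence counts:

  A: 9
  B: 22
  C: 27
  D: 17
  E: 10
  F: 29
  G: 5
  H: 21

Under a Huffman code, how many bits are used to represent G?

Repeatedly merge the two smallest:
merge G(5) and A(9): 14
merge E(10) and 14: 24
merge D(17) and H(21): 38
merge B(22) and 24: 46
merge C(27) and F(29): 56
merge 38 and 46: 84
merge 56 and 84: 140
The subtree containing G is merged 5 times, so code length = 5.

5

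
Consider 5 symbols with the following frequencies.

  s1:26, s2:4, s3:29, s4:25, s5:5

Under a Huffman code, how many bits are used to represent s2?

3

Huffman merges, smallest pair first:
merge s2(4) and s5(5): 9
merge 9 and s4(25): 34
merge s1(26) and s3(29): 55
merge 34 and 55: 89
s2's leaf is at depth 3, giving a 3-bit codeword.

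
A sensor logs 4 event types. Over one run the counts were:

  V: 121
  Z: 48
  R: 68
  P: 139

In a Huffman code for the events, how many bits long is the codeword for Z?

Huffman merges, smallest pair first:
merge Z(48) and R(68): 116
merge 116 and V(121): 237
merge P(139) and 237: 376
The subtree containing Z is merged 3 times, so code length = 3.

3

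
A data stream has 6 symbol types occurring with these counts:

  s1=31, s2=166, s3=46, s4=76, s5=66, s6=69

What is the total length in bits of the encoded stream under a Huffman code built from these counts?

Greedily combine the two least-frequent nodes:
combine s1(31), s3(46) → 77
combine s5(66), s6(69) → 135
combine s4(76), 77 → 153
combine 135, 153 → 288
combine s2(166), 288 → 454
The encoded length is the sum of every internal node's weight: 77 + 135 + 153 + 288 + 454 = 1107 bits.

1107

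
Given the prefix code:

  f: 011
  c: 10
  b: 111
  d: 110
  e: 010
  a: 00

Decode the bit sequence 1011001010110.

cdecd

Read left to right; each codeword is recognised as soon as it completes (prefix code):
  10→c | 110→d | 010→e | 10→c | 110→d
Decoded message: cdecd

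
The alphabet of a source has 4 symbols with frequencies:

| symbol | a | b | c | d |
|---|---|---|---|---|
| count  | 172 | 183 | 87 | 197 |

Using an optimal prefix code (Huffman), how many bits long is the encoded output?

Greedily combine the two least-frequent nodes:
c(87) + a(172) → 259
b(183) + d(197) → 380
259 + 380 → 639
Each symbol's bit-cost is frequency × depth; summing gives 1278 bits (equivalently 259 + 380 + 639).

1278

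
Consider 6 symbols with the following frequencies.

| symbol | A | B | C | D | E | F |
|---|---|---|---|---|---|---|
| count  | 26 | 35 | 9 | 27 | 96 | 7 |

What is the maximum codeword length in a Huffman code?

Merge the two lowest-weight nodes at each step:
combine F(7), C(9) → 16
combine 16, A(26) → 42
combine D(27), B(35) → 62
combine 42, 62 → 104
combine E(96), 104 → 200
Maximum depth reached is 4.

4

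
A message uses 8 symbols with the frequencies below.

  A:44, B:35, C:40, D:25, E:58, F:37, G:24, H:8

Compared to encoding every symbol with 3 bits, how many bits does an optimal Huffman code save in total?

Fixed-length: 3 bits × 271 symbols = 813 bits.
Huffman merges:
merge H(8) and G(24): 32
merge D(25) and 32: 57
merge B(35) and F(37): 72
merge C(40) and A(44): 84
merge 57 and E(58): 115
merge 72 and 84: 156
merge 115 and 156: 271
Huffman total = 32 + 57 + 72 + 84 + 115 + 156 + 271 = 787 bits.
Saving = 813 − 787 = 26 bits.

26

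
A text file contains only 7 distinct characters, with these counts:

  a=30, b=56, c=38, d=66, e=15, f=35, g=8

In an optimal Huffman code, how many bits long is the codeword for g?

4

Repeatedly merge the two smallest:
combine g(8), e(15) → 23
combine 23, a(30) → 53
combine f(35), c(38) → 73
combine 53, b(56) → 109
combine d(66), 73 → 139
combine 109, 139 → 248
The subtree containing g is merged 4 times, so code length = 4.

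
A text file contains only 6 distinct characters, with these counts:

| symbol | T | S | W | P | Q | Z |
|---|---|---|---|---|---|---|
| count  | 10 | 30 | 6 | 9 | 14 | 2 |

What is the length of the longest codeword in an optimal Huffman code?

Merge the two lowest-weight nodes at each step:
merge Z(2) and W(6): 8
merge 8 and P(9): 17
merge T(10) and Q(14): 24
merge 17 and 24: 41
merge S(30) and 41: 71
The rarest symbols sit at the bottom; the longest codeword is 4 bits.

4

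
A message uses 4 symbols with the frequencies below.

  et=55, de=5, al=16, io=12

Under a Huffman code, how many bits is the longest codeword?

3

Merge the two lowest-weight nodes at each step:
de(5) + io(12) → 17
al(16) + 17 → 33
33 + et(55) → 88
The rarest symbols sit at the bottom; the longest codeword is 3 bits.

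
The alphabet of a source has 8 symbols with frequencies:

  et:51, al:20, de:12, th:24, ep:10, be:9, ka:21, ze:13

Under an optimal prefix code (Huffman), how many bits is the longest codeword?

Merge the two lowest-weight nodes at each step:
combine be(9), ep(10) → 19
combine de(12), ze(13) → 25
combine 19, al(20) → 39
combine ka(21), th(24) → 45
combine 25, 39 → 64
combine 45, et(51) → 96
combine 64, 96 → 160
Maximum depth reached is 4.

4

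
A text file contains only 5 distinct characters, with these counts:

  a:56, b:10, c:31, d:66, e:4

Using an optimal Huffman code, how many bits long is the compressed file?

327

Build the Huffman tree bottom-up:
merge e(4) and b(10): 14
merge 14 and c(31): 45
merge 45 and a(56): 101
merge d(66) and 101: 167
Each symbol's bit-cost is frequency × depth; summing gives 327 bits (equivalently 14 + 45 + 101 + 167).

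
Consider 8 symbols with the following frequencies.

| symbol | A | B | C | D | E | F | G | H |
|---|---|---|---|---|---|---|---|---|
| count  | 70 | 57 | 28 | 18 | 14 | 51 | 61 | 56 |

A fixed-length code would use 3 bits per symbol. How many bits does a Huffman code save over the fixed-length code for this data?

39

Fixed-length: 3 bits × 355 symbols = 1065 bits.
Huffman merges:
combine E(14), D(18) → 32
combine C(28), 32 → 60
combine F(51), H(56) → 107
combine B(57), 60 → 117
combine G(61), A(70) → 131
combine 107, 117 → 224
combine 131, 224 → 355
Huffman total = 32 + 60 + 107 + 117 + 131 + 224 + 355 = 1026 bits.
Saving = 1065 − 1026 = 39 bits.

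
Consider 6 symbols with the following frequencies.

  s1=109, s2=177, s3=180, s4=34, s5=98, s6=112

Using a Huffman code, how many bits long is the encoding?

Merge the two smallest weights repeatedly:
combine s4(34), s5(98) → 132
combine s1(109), s6(112) → 221
combine 132, s2(177) → 309
combine s3(180), 221 → 401
combine 309, 401 → 710
Total encoded bits = sum of merged weights = 132 + 221 + 309 + 401 + 710 = 1773.

1773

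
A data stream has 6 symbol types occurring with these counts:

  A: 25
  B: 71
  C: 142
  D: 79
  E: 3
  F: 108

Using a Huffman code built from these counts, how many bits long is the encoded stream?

Greedily combine the two least-frequent nodes:
merge E(3) and A(25): 28
merge 28 and B(71): 99
merge D(79) and 99: 178
merge F(108) and C(142): 250
merge 178 and 250: 428
Total encoded bits = sum of merged weights = 28 + 99 + 178 + 250 + 428 = 983.

983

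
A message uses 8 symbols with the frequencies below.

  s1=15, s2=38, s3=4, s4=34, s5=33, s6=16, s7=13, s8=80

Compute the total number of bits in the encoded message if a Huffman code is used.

Build the Huffman tree bottom-up:
merge s3(4) and s7(13): 17
merge s1(15) and s6(16): 31
merge 17 and 31: 48
merge s5(33) and s4(34): 67
merge s2(38) and 48: 86
merge 67 and s8(80): 147
merge 86 and 147: 233
The encoded length is the sum of every internal node's weight: 17 + 31 + 48 + 67 + 86 + 147 + 233 = 629 bits.

629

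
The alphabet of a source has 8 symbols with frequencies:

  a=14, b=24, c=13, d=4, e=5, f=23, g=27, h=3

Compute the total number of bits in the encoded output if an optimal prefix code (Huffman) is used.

Build the Huffman tree bottom-up:
merge h(3) and d(4): 7
merge e(5) and 7: 12
merge 12 and c(13): 25
merge a(14) and f(23): 37
merge b(24) and 25: 49
merge g(27) and 37: 64
merge 49 and 64: 113
Each symbol's bit-cost is frequency × depth; summing gives 307 bits (equivalently 7 + 12 + 25 + 37 + 49 + 64 + 113).

307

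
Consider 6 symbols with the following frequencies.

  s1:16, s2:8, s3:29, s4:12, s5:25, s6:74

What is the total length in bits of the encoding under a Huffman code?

Greedily combine the two least-frequent nodes:
merge s2(8) and s4(12): 20
merge s1(16) and 20: 36
merge s5(25) and s3(29): 54
merge 36 and 54: 90
merge s6(74) and 90: 164
Total encoded bits = sum of merged weights = 20 + 36 + 54 + 90 + 164 = 364.

364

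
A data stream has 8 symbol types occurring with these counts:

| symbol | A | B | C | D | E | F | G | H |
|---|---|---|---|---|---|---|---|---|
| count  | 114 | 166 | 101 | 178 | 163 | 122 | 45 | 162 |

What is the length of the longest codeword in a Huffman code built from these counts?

Merge the two lowest-weight nodes at each step:
G(45) + C(101) → 146
A(114) + F(122) → 236
146 + H(162) → 308
E(163) + B(166) → 329
D(178) + 236 → 414
308 + 329 → 637
414 + 637 → 1051
Maximum depth reached is 4.

4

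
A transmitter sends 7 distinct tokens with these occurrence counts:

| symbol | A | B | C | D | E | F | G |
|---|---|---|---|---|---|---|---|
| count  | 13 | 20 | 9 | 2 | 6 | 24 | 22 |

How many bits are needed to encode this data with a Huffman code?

247

Greedily combine the two least-frequent nodes:
D(2) + E(6) → 8
8 + C(9) → 17
A(13) + 17 → 30
B(20) + G(22) → 42
F(24) + 30 → 54
42 + 54 → 96
Total encoded bits = sum of merged weights = 8 + 17 + 30 + 42 + 54 + 96 = 247.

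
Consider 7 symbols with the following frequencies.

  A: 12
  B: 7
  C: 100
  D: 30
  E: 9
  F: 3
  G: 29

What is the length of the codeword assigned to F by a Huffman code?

Repeatedly merge the two smallest:
combine F(3), B(7) → 10
combine E(9), 10 → 19
combine A(12), 19 → 31
combine G(29), D(30) → 59
combine 31, 59 → 90
combine 90, C(100) → 190
The subtree containing F is merged 5 times, so code length = 5.

5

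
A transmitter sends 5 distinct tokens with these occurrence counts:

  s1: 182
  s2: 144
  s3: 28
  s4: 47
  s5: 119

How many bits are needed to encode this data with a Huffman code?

Merge the two smallest weights repeatedly:
s3(28) + s4(47) → 75
75 + s5(119) → 194
s2(144) + s1(182) → 326
194 + 326 → 520
Each symbol's bit-cost is frequency × depth; summing gives 1115 bits (equivalently 75 + 194 + 326 + 520).

1115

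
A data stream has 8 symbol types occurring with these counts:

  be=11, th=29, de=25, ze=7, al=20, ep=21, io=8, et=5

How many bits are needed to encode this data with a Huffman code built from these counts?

Greedily combine the two least-frequent nodes:
merge et(5) and ze(7): 12
merge io(8) and be(11): 19
merge 12 and 19: 31
merge al(20) and ep(21): 41
merge de(25) and th(29): 54
merge 31 and 41: 72
merge 54 and 72: 126
The encoded length is the sum of every internal node's weight: 12 + 19 + 31 + 41 + 54 + 72 + 126 = 355 bits.

355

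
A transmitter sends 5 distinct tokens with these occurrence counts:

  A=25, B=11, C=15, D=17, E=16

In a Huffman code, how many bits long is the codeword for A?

2

Build the tree from the bottom:
merge B(11) and C(15): 26
merge E(16) and D(17): 33
merge A(25) and 26: 51
merge 33 and 51: 84
The subtree containing A is merged 2 times, so code length = 2.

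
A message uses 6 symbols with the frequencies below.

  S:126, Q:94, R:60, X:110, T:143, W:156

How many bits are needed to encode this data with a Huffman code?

1768

Build the Huffman tree bottom-up:
merge R(60) and Q(94): 154
merge X(110) and S(126): 236
merge T(143) and 154: 297
merge W(156) and 236: 392
merge 297 and 392: 689
Total encoded bits = sum of merged weights = 154 + 236 + 297 + 392 + 689 = 1768.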